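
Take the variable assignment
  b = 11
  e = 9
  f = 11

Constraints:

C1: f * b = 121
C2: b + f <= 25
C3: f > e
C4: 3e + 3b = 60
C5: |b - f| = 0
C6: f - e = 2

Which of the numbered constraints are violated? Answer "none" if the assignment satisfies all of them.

C1: f * b = 11 * 11 = 121 — satisfied.
C2: b + f = 11 + 11 = 22; 22 ≤ 25 — satisfied.
C3: f = 11, e = 9; 11 > 9 — satisfied.
C4: 3e + 3b = 3(9) + 3(11) = 60 — satisfied.
C5: |11 - 11| = 0 — satisfied.
C6: f - e = 11 - 9 = 2 — satisfied.

No violations.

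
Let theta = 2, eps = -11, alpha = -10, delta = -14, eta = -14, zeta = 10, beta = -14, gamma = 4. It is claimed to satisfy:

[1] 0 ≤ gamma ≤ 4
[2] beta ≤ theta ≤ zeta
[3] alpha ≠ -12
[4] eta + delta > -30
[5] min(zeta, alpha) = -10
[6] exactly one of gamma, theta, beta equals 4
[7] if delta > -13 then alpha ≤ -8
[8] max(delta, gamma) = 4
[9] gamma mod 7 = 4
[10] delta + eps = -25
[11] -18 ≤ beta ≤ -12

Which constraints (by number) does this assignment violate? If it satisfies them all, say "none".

[1] gamma = 4 lies in [0, 4] — holds.
[2] values -14 ≤ 2 ≤ 10 — holds.
[3] alpha = -10, and -10 ≠ -12 — holds.
[4] eta + delta = -14 + (-14) = -28; -28 > -30 — holds.
[5] min(10, -10) = -10 — holds.
[6] gamma=4, theta=2, beta=-14; 1 of them equals 4 — holds.
[7] delta = -14, not > -13; antecedent false, conditional vacuously true — holds.
[8] max(-14, 4) = 4 — holds.
[9] 4 mod 7 = 4 — holds.
[10] delta + eps = -14 + (-11) = -25 — holds.
[11] beta = -14 lies in [-18, -12] — holds.

Yes — all constraints hold.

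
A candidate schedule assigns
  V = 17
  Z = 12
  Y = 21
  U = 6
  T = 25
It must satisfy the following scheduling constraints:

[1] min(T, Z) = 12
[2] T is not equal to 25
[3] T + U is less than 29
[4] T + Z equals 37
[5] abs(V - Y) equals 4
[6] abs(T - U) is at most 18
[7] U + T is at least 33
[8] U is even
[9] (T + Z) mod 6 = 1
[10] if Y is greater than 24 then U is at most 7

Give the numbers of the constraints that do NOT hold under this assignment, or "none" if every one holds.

The assignment fails constraints 2, 3, 6, and 7.

[1] min(25, 12) = 12 — holds.
[2] T = 25, but 25 is required to differ — fails.
[3] T + U = 25 + 6 = 31; 31 ≥ 29, bound 29 not met — fails.
[4] T + Z = 25 + 12 = 37 — holds.
[5] abs(17 - 21) = 4 — holds.
[6] abs(25 - 6) = 19; 19 > 18, exceeds bound 18 — fails.
[7] U + T = 6 + 25 = 31; 31 < 33, bound 33 not met — fails.
[8] U = 6 is even — holds.
[9] T + Z = 37; 37 mod 6 = 1 — holds.
[10] Y = 21, not > 24; antecedent false, conditional vacuously true — holds.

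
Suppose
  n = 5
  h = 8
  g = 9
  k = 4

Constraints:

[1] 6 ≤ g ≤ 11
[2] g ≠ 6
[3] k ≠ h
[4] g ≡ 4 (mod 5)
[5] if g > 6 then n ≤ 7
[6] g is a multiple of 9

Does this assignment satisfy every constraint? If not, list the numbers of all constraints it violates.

No violations.

[1] g = 9 lies in [6, 11] — satisfied.
[2] g = 9, and 9 ≠ 6 — satisfied.
[3] k = 4, h = 8; distinct — satisfied.
[4] 9 mod 5 = 4 — satisfied.
[5] g = 9 > 6, so we need n ≤ 7; n = 5 ≤ 7 — satisfied.
[6] 9 / 9 = 1, so 9 divides 9 — satisfied.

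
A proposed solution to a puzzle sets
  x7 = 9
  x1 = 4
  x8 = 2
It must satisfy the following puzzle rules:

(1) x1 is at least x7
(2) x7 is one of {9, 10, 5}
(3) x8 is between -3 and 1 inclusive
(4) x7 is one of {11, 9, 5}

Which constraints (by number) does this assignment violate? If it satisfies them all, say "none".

(1) x1 = 4, x7 = 9; 4 < 9 (want ≥)  ✗
(2) x7 = 9 is in {9, 10, 5}  ✓
(3) x8 = 2 is outside [-3, 1]  ✗
(4) x7 = 9 is in {11, 9, 5}  ✓

Constraints 1, 3 do not hold.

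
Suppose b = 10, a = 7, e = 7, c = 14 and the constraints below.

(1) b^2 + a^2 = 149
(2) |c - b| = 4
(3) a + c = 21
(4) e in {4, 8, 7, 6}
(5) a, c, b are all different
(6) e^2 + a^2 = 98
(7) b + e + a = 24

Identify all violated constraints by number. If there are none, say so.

(1) b^2 + a^2 = 10^2 + 7^2 = 100 + 49 = 149  ✓
(2) |14 - 10| = 4  ✓
(3) a + c = 7 + 14 = 21  ✓
(4) e = 7 is in {4, 8, 7, 6}  ✓
(5) values 7, 14, 10 are pairwise distinct  ✓
(6) e^2 + a^2 = 7^2 + 7^2 = 49 + 49 = 98  ✓
(7) b + e + a = 10 + 7 + 7 = 24  ✓

None — every constraint holds.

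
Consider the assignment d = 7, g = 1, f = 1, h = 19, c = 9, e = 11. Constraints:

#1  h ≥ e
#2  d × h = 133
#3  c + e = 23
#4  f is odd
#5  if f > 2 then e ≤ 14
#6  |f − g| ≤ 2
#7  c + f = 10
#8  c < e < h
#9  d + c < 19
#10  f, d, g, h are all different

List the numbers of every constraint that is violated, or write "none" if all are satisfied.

#1 h = 19, e = 11; 19 ≥ 11  OK
#2 d × h = 7 × 19 = 133  OK
#3 c + e = 9 + 11 = 20, not 23  FAIL
#4 f = 1 is odd  OK
#5 f = 1, not > 2; antecedent false, conditional vacuously true  OK
#6 |1 − 1| = 0; 0 ≤ 2  OK
#7 c + f = 9 + 1 = 10  OK
#8 values 9 < 11 < 19  OK
#9 d + c = 7 + 9 = 16; 16 < 19  OK
#10 f = g = 1, not all different  FAIL

Constraints 3 and 10 do not hold.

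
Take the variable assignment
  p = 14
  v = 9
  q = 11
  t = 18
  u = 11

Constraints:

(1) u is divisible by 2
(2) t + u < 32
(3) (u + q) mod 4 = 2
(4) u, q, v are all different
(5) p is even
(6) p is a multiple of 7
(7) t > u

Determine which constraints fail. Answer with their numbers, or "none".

No — constraints 1, 4 are not satisfied.

(1) 11 = 2*5 + 1, so 2 does not divide 11 — violated.
(2) t + u = 18 + 11 = 29; 29 < 32 — satisfied.
(3) u + q = 22; 22 mod 4 = 2 — satisfied.
(4) u = q = 11, not all different — violated.
(5) p = 14 is even — satisfied.
(6) 14 / 7 = 2, so 7 divides 14 — satisfied.
(7) t = 18, u = 11; 18 > 11 — satisfied.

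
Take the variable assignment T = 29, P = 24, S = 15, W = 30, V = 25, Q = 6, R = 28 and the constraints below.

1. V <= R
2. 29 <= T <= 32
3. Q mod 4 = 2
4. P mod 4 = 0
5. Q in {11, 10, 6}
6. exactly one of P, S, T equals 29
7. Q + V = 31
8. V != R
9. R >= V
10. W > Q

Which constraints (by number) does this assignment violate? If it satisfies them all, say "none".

1. V = 25, R = 28; 25 ≤ 28  ✓
2. T = 29 lies in [29, 32]  ✓
3. 6 mod 4 = 2  ✓
4. 24 mod 4 = 0  ✓
5. Q = 6 is in {11, 10, 6}  ✓
6. P=24, S=15, T=29; 1 of them equals 29  ✓
7. Q + V = 6 + 25 = 31  ✓
8. V = 25, R = 28; distinct  ✓
9. R = 28, V = 25; 28 ≥ 25  ✓
10. W = 30, Q = 6; 30 > 6  ✓

No violations.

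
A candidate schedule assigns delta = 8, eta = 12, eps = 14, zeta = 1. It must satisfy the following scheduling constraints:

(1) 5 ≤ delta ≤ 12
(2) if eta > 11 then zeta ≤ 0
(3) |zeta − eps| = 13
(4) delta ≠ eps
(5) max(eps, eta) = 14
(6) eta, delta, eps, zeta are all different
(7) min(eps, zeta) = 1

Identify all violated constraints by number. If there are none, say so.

(1) delta = 8 lies in [5, 12]  OK
(2) eta = 12 > 11, so we need zeta ≤ 0; but zeta = 1 > 0  FAIL
(3) |1 − 14| = 13  OK
(4) delta = 8, eps = 14; distinct  OK
(5) max(14, 12) = 14  OK
(6) values 12, 8, 14, 1 are pairwise distinct  OK
(7) min(14, 1) = 1  OK

Constraint 2 is violated.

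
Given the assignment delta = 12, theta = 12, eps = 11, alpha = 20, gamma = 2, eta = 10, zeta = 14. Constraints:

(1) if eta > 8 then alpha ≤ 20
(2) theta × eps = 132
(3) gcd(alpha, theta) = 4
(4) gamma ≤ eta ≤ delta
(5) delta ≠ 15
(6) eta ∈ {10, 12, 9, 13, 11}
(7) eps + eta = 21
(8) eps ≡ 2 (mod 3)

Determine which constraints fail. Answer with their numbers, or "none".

(1) eta = 10 > 8, so we need alpha ≤ 20; alpha = 20 ≤ 20  OK
(2) theta × eps = 12 × 11 = 132  OK
(3) gcd(20, 12) = 4  OK
(4) values 2 ≤ 10 ≤ 12  OK
(5) delta = 12, and 12 ≠ 15  OK
(6) eta = 10 is in {10, 12, 9, 13, 11}  OK
(7) eps + eta = 11 + 10 = 21  OK
(8) 11 mod 3 = 2  OK

Yes — all constraints hold.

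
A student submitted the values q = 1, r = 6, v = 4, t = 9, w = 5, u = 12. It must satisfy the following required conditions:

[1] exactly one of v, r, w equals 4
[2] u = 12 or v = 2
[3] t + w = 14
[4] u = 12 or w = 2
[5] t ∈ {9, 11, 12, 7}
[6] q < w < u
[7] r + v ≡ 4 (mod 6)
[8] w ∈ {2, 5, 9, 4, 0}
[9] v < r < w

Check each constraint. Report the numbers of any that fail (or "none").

[1] v=4, r=6, w=5; 1 of them equals 4  yes
[2] u = 12 = 12 (first disjunct)  yes
[3] t + w = 9 + 5 = 14  yes
[4] u = 12 = 12 (first disjunct)  yes
[5] t = 9 is in {9, 11, 12, 7}  yes
[6] values 1 < 5 < 12  yes
[7] r + v = 10; 10 mod 6 = 4  yes
[8] w = 5 is in {2, 5, 9, 4, 0}  yes
[9] values 4, 6, 5; r = 6 is not < w = 5  no

Constraint 9 does not hold.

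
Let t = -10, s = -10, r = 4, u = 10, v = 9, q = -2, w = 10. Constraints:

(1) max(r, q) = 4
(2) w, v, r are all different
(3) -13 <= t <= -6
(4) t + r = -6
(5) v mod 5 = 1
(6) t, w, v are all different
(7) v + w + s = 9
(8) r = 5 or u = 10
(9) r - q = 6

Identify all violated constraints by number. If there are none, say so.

No — constraint 5 is not satisfied.

(1) max(4, -2) = 4 — holds.
(2) values 10, 9, 4 are pairwise distinct — holds.
(3) t = -10 lies in [-13, -6] — holds.
(4) t + r = -10 + 4 = -6 — holds.
(5) 9 mod 5 = 4, not 1 — fails.
(6) values -10, 10, 9 are pairwise distinct — holds.
(7) v + w + s = 9 + 10 + (-10) = 9 — holds.
(8) r = 4 ≠ 5, but u = 10 = 10 (second disjunct) — holds.
(9) r - q = 4 - (-2) = 6 — holds.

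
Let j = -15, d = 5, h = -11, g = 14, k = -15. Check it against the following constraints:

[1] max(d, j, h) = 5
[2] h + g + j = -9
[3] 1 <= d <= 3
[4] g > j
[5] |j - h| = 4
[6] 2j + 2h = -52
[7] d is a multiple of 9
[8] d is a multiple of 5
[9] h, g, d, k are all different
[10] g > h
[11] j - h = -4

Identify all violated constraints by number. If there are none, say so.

No — constraints 2, 3, and 7 are not satisfied.

[1] max(5, -15, -11) = 5 — satisfied.
[2] h + g + j = -11 + 14 + (-15) = -12, not -9 — violated.
[3] d = 5 is outside [1, 3] — violated.
[4] g = 14, j = -15; 14 > -15 — satisfied.
[5] |-15 - (-11)| = 4 — satisfied.
[6] 2j + 2h = 2(-15) + 2(-11) = -52 — satisfied.
[7] 5 = 9*0 + 5, so 9 does not divide 5 — violated.
[8] 5 / 5 = 1, so 5 divides 5 — satisfied.
[9] values -11, 14, 5, -15 are pairwise distinct — satisfied.
[10] g = 14, h = -11; 14 > -11 — satisfied.
[11] j - h = -15 - (-11) = -4 — satisfied.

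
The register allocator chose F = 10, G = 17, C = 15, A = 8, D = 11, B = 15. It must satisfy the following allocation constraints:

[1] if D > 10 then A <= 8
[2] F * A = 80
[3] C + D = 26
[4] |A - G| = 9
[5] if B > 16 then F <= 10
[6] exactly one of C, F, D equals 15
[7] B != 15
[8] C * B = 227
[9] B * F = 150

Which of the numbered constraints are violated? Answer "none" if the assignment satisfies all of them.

No — constraints 7 and 8 are not satisfied.

[1] D = 11 > 10, so we need A ≤ 8; A = 8 ≤ 8 — holds.
[2] F * A = 10 * 8 = 80 — holds.
[3] C + D = 15 + 11 = 26 — holds.
[4] |8 - 17| = 9 — holds.
[5] B = 15, not > 16; antecedent false, conditional vacuously true — holds.
[6] C=15, F=10, D=11; 1 of them equals 15 — holds.
[7] B = 15, but 15 is required to differ — does not hold.
[8] C * B = 15 * 15 = 225, not 227 — does not hold.
[9] B * F = 15 * 10 = 150 — holds.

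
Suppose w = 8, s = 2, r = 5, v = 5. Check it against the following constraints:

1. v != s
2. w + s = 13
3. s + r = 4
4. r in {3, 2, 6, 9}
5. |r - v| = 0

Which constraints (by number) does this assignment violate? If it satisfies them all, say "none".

1. v = 5, s = 2; distinct  true
2. w + s = 8 + 2 = 10, not 13  false
3. s + r = 2 + 5 = 7, not 4  false
4. r = 5 is not in {3, 2, 6, 9}  false
5. |5 - 5| = 0  true

Constraints 2, 3, 4 do not hold.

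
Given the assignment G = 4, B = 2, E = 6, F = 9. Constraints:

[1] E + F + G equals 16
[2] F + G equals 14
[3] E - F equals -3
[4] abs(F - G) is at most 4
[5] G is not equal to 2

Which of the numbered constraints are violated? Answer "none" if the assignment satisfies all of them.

Constraints 1, 2, and 4 do not hold.

[1] E + F + G = 6 + 9 + 4 = 19, not 16  false
[2] F + G = 9 + 4 = 13, not 14  false
[3] E - F = 6 - 9 = -3  true
[4] abs(9 - 4) = 5; 5 > 4, exceeds bound 4  false
[5] G = 4, and 4 ≠ 2  true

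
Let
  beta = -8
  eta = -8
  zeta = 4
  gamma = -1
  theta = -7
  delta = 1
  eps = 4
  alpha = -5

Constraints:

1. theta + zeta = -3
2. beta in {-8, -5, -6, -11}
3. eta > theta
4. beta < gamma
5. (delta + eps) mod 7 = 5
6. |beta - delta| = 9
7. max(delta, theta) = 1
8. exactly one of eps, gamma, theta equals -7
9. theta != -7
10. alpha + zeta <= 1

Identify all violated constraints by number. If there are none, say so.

1. theta + zeta = -7 + 4 = -3  ✔
2. beta = -8 is in {-8, -5, -6, -11}  ✔
3. eta = -8, theta = -7; -8 ≤ -7 (want >)  ✘
4. beta = -8, gamma = -1; -8 < -1  ✔
5. delta + eps = 5; 5 mod 7 = 5  ✔
6. |-8 - 1| = 9  ✔
7. max(1, -7) = 1  ✔
8. eps=4, gamma=-1, theta=-7; 1 of them equals -7  ✔
9. theta = -7, but -7 is required to differ  ✘
10. alpha + zeta = -5 + 4 = -1; -1 ≤ 1  ✔

Violated: 3, 9.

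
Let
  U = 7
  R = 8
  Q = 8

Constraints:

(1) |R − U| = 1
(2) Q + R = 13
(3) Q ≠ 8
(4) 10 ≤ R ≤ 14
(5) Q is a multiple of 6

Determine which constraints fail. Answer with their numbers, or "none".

Violated: 2, 3, 4, 5.

(1) |8 − 7| = 1  holds
(2) Q + R = 8 + 8 = 16, not 13  fails
(3) Q = 8, but 8 is required to differ  fails
(4) R = 8 is outside [10, 14]  fails
(5) 8 = 6×1 + 2, so 6 does not divide 8  fails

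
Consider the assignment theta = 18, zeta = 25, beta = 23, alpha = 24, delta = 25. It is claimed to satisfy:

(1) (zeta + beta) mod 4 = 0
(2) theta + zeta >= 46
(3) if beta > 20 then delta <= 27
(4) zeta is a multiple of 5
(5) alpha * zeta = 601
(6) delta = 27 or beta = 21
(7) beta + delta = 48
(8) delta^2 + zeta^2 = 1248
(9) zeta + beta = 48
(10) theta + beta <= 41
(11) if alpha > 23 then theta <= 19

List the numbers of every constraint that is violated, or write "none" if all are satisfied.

No — constraints 2, 5, 6, 8 are not satisfied.

(1) zeta + beta = 48; 48 mod 4 = 0 — OK.
(2) theta + zeta = 18 + 25 = 43; 43 < 46, bound 46 not met — violated.
(3) beta = 23 > 20, so we need delta ≤ 27; delta = 25 ≤ 27 — OK.
(4) 25 / 5 = 5, so 5 divides 25 — OK.
(5) alpha * zeta = 24 * 25 = 600, not 601 — violated.
(6) delta = 25 ≠ 27 and beta = 23 ≠ 21; both disjuncts false — violated.
(7) beta + delta = 23 + 25 = 48 — OK.
(8) delta^2 + zeta^2 = 25^2 + 25^2 = 625 + 625 = 1250, not 1248 — violated.
(9) zeta + beta = 25 + 23 = 48 — OK.
(10) theta + beta = 18 + 23 = 41; 41 ≤ 41 — OK.
(11) alpha = 24 > 23, so we need theta ≤ 19; theta = 18 ≤ 19 — OK.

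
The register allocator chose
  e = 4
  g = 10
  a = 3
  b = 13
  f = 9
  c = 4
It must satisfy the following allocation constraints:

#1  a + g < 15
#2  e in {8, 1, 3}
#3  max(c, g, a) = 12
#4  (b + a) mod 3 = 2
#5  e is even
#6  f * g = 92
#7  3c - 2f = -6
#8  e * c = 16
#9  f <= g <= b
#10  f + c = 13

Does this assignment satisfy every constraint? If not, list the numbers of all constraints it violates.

The assignment fails constraints 2, 3, 4, 6.

#1 a + g = 3 + 10 = 13; 13 < 15  ✓
#2 e = 4 is not in {8, 1, 3}  ✗
#3 max(4, 10, 3) = 10, not 12  ✗
#4 b + a = 16; 16 mod 3 = 1, not 2  ✗
#5 e = 4 is even  ✓
#6 f * g = 9 * 10 = 90, not 92  ✗
#7 3c - 2f = 3(4) - 2(9) = -6  ✓
#8 e * c = 4 * 4 = 16  ✓
#9 values 9 <= 10 <= 13  ✓
#10 f + c = 9 + 4 = 13  ✓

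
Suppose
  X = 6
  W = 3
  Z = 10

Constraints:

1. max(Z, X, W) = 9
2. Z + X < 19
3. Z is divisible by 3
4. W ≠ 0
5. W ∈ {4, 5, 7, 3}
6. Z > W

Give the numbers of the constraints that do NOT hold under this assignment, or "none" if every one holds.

No — constraints 1 and 3 are not satisfied.

1. max(10, 6, 3) = 10, not 9  false
2. Z + X = 10 + 6 = 16; 16 < 19  true
3. 10 = 3×3 + 1, so 3 does not divide 10  false
4. W = 3, and 3 ≠ 0  true
5. W = 3 is in {4, 5, 7, 3}  true
6. Z = 10, W = 3; 10 > 3  true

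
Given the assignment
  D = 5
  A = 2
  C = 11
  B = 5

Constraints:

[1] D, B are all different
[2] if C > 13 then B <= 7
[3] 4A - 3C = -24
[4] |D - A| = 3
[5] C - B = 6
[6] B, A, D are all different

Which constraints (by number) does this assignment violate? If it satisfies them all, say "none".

[1] D = B = 5, not all different — fails.
[2] C = 11, not > 13; antecedent false, conditional vacuously true — holds.
[3] 4A - 3C = 4(2) - 3(11) = -25, not -24 — fails.
[4] |5 - 2| = 3 — holds.
[5] C - B = 11 - 5 = 6 — holds.
[6] B = D = 5, not all different — fails.

Violated: 1, 3, 6.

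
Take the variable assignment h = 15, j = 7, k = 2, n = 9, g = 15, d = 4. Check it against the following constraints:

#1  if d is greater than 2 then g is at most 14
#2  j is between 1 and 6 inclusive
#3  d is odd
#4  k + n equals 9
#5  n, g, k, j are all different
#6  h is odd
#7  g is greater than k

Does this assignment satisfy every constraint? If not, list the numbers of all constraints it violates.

#1 d = 4 > 2, so we need g ≤ 14; but g = 15 > 14  FAIL
#2 j = 7 is outside [1, 6]  FAIL
#3 d = 4 is even  FAIL
#4 k + n = 2 + 9 = 11, not 9  FAIL
#5 values 9, 15, 2, 7 are pairwise distinct  OK
#6 h = 15 is odd  OK
#7 g = 15, k = 2; 15 > 2  OK

No — constraints 1, 2, 3, and 4 are not satisfied.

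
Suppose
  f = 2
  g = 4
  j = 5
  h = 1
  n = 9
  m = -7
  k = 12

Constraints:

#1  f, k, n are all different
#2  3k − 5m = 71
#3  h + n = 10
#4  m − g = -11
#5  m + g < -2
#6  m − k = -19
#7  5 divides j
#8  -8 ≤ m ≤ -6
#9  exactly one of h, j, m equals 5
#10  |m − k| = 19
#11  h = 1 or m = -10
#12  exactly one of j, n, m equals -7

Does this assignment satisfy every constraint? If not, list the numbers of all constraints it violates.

Yes — all constraints hold.

#1 values 2, 12, 9 are pairwise distinct  ✓
#2 3k − 5m = 3(12) − 5(-7) = 71  ✓
#3 h + n = 1 + 9 = 10  ✓
#4 m − g = -7 − 4 = -11  ✓
#5 m + g = -7 + 4 = -3; -3 < -2  ✓
#6 m − k = -7 − 12 = -19  ✓
#7 5 / 5 = 1, so 5 divides 5  ✓
#8 m = -7 lies in [-8, -6]  ✓
#9 h=1, j=5, m=-7; 1 of them equals 5  ✓
#10 |-7 − 12| = 19  ✓
#11 h = 1 = 1 (first disjunct)  ✓
#12 j=5, n=9, m=-7; 1 of them equals -7  ✓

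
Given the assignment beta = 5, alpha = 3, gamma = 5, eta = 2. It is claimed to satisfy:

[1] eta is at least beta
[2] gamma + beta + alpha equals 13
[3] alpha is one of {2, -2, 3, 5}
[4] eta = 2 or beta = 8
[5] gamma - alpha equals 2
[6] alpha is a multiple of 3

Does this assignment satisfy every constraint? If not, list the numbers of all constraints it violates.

[1] eta = 2, beta = 5; 2 < 5 (want ≥) — violated.
[2] gamma + beta + alpha = 5 + 5 + 3 = 13 — satisfied.
[3] alpha = 3 is in {2, -2, 3, 5} — satisfied.
[4] eta = 2 = 2 (first disjunct) — satisfied.
[5] gamma - alpha = 5 - 3 = 2 — satisfied.
[6] 3 / 3 = 1, so 3 divides 3 — satisfied.

Constraint 1 does not hold.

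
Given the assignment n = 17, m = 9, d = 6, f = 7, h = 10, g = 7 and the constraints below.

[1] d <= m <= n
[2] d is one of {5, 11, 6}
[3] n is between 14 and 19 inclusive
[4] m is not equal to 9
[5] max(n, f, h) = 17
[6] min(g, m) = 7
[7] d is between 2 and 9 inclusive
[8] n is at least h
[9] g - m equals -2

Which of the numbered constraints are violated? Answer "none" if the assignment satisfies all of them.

The assignment fails constraint 4.

[1] values 6 <= 9 <= 17  yes
[2] d = 6 is in {5, 11, 6}  yes
[3] n = 17 lies in [14, 19]  yes
[4] m = 9, but 9 is required to differ  no
[5] max(17, 7, 10) = 17  yes
[6] min(7, 9) = 7  yes
[7] d = 6 lies in [2, 9]  yes
[8] n = 17, h = 10; 17 ≥ 10  yes
[9] g - m = 7 - 9 = -2  yes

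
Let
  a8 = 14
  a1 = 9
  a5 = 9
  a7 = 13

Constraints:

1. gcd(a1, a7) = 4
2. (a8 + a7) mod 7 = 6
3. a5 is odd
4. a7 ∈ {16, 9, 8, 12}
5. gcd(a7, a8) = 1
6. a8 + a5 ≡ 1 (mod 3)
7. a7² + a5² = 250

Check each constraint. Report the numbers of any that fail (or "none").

Violated: 1, 4, and 6.

1. gcd(9, 13) = 1, not 4  false
2. a8 + a7 = 27; 27 mod 7 = 6  true
3. a5 = 9 is odd  true
4. a7 = 13 is not in {16, 9, 8, 12}  false
5. gcd(13, 14) = 1  true
6. a8 + a5 = 23; 23 mod 3 = 2, not 1  false
7. a7² + a5² = 13² + 9² = 169 + 81 = 250  true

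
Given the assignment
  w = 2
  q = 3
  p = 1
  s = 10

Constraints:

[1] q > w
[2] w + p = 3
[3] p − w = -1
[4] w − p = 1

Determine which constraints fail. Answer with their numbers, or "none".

[1] q = 3, w = 2; 3 > 2  ✓
[2] w + p = 2 + 1 = 3  ✓
[3] p − w = 1 − 2 = -1  ✓
[4] w − p = 2 − 1 = 1  ✓

None — every constraint holds.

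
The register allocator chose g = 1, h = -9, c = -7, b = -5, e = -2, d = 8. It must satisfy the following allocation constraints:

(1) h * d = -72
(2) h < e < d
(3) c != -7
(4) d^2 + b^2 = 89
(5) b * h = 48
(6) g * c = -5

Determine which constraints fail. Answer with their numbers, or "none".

No — constraints 3, 5, 6 are not satisfied.

(1) h * d = -9 * 8 = -72 — holds.
(2) values -9 < -2 < 8 — holds.
(3) c = -7, but -7 is required to differ — does not hold.
(4) d^2 + b^2 = 8^2 + (-5)^2 = 64 + 25 = 89 — holds.
(5) b * h = -5 * (-9) = 45, not 48 — does not hold.
(6) g * c = 1 * (-7) = -7, not -5 — does not hold.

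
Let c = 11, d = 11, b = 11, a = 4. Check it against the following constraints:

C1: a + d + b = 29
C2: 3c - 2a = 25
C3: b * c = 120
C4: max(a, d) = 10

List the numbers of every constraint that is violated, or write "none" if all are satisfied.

Violated: 1, 3, and 4.

C1: a + d + b = 4 + 11 + 11 = 26, not 29 — does not hold.
C2: 3c - 2a = 3(11) - 2(4) = 25 — holds.
C3: b * c = 11 * 11 = 121, not 120 — does not hold.
C4: max(4, 11) = 11, not 10 — does not hold.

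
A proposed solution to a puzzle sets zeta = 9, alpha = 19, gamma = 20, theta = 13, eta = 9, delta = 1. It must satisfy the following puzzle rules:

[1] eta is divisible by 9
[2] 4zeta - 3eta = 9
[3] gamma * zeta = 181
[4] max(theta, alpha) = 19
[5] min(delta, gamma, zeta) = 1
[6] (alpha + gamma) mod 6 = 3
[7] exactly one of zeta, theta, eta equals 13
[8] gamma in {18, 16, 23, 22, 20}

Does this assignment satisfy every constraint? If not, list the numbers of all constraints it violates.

[1] 9 / 9 = 1, so 9 divides 9 — holds.
[2] 4zeta - 3eta = 4(9) - 3(9) = 9 — holds.
[3] gamma * zeta = 20 * 9 = 180, not 181 — fails.
[4] max(13, 19) = 19 — holds.
[5] min(1, 20, 9) = 1 — holds.
[6] alpha + gamma = 39; 39 mod 6 = 3 — holds.
[7] zeta=9, theta=13, eta=9; 1 of them equals 13 — holds.
[8] gamma = 20 is in {18, 16, 23, 22, 20} — holds.

No — constraint 3 is not satisfied.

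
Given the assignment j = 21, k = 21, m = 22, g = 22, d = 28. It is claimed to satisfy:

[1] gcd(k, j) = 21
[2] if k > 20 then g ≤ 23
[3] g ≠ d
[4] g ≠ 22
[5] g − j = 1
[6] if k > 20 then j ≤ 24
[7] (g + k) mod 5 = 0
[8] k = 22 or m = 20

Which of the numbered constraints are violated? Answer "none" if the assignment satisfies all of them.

[1] gcd(21, 21) = 21 — satisfied.
[2] k = 21 > 20, so we need g ≤ 23; g = 22 ≤ 23 — satisfied.
[3] g = 22, d = 28; distinct — satisfied.
[4] g = 22, but 22 is required to differ — violated.
[5] g − j = 22 − 21 = 1 — satisfied.
[6] k = 21 > 20, so we need j ≤ 24; j = 21 ≤ 24 — satisfied.
[7] g + k = 43; 43 mod 5 = 3, not 0 — violated.
[8] k = 21 ≠ 22 and m = 22 ≠ 20; both disjuncts false — violated.

The assignment fails constraints 4, 7, 8.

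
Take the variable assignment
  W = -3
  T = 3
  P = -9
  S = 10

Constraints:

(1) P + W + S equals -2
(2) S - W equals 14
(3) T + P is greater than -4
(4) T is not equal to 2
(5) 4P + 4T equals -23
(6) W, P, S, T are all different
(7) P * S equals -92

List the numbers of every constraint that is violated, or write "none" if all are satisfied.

Violated: 2, 3, 5, 7.

(1) P + W + S = -9 + (-3) + 10 = -2 — satisfied.
(2) S - W = 10 - (-3) = 13, not 14 — violated.
(3) T + P = 3 + (-9) = -6; -6 ≤ -4, bound -4 not met — violated.
(4) T = 3, and 3 ≠ 2 — satisfied.
(5) 4P + 4T = 4(-9) + 4(3) = -24, not -23 — violated.
(6) values -3, -9, 10, 3 are pairwise distinct — satisfied.
(7) P * S = -9 * 10 = -90, not -92 — violated.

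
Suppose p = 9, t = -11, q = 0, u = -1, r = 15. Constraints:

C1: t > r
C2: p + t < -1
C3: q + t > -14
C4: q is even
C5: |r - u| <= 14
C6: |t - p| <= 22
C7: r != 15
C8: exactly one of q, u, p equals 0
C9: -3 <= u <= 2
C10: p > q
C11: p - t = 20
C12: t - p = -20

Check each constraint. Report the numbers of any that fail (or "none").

C1: t = -11, r = 15; -11 ≤ 15 (want >) — fails.
C2: p + t = 9 + (-11) = -2; -2 < -1 — holds.
C3: q + t = 0 + (-11) = -11; -11 > -14 — holds.
C4: q = 0 is even — holds.
C5: |15 - (-1)| = 16; 16 > 14, exceeds bound 14 — fails.
C6: |-11 - 9| = 20; 20 ≤ 22 — holds.
C7: r = 15, but 15 is required to differ — fails.
C8: q=0, u=-1, p=9; 1 of them equals 0 — holds.
C9: u = -1 lies in [-3, 2] — holds.
C10: p = 9, q = 0; 9 > 0 — holds.
C11: p - t = 9 - (-11) = 20 — holds.
C12: t - p = -11 - 9 = -20 — holds.

Violated: 1, 5, and 7.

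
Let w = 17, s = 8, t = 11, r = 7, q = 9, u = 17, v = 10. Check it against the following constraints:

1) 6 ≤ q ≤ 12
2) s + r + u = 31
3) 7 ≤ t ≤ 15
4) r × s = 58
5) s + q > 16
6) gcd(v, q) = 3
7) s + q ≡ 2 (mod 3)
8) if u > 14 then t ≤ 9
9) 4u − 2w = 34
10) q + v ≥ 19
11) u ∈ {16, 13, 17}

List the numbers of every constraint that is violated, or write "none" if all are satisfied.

Constraints 2, 4, 6, 8 are violated.

1) q = 9 lies in [6, 12]  OK
2) s + r + u = 8 + 7 + 17 = 32, not 31  FAIL
3) t = 11 lies in [7, 15]  OK
4) r × s = 7 × 8 = 56, not 58  FAIL
5) s + q = 8 + 9 = 17; 17 > 16  OK
6) gcd(10, 9) = 1, not 3  FAIL
7) s + q = 17; 17 mod 3 = 2  OK
8) u = 17 > 14, so we need t ≤ 9; but t = 11 > 9  FAIL
9) 4u − 2w = 4(17) − 2(17) = 34  OK
10) q + v = 9 + 10 = 19; 19 ≥ 19  OK
11) u = 17 is in {16, 13, 17}  OK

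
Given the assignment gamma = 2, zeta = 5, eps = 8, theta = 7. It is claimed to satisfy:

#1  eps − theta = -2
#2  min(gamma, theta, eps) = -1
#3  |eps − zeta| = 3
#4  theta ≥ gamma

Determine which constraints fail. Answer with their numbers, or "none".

#1 eps − theta = 8 − 7 = 1, not -2  fails
#2 min(2, 7, 8) = 2, not -1  fails
#3 |8 − 5| = 3  holds
#4 theta = 7, gamma = 2; 7 ≥ 2  holds

No — constraints 1 and 2 are not satisfied.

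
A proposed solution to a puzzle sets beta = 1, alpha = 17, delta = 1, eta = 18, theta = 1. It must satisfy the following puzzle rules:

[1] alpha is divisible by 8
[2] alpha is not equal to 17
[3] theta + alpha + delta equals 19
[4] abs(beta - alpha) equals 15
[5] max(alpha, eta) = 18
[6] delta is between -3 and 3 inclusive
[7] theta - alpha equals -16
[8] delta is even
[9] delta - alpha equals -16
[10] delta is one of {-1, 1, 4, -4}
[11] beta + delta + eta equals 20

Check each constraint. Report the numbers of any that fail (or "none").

[1] 17 = 8*2 + 1, so 8 does not divide 17 — violated.
[2] alpha = 17, but 17 is required to differ — violated.
[3] theta + alpha + delta = 1 + 17 + 1 = 19 — satisfied.
[4] abs(1 - 17) = 16, not 15 — violated.
[5] max(17, 18) = 18 — satisfied.
[6] delta = 1 lies in [-3, 3] — satisfied.
[7] theta - alpha = 1 - 17 = -16 — satisfied.
[8] delta = 1 is odd — violated.
[9] delta - alpha = 1 - 17 = -16 — satisfied.
[10] delta = 1 is in {-1, 1, 4, -4} — satisfied.
[11] beta + delta + eta = 1 + 1 + 18 = 20 — satisfied.

No — constraints 1, 2, 4, and 8 are not satisfied.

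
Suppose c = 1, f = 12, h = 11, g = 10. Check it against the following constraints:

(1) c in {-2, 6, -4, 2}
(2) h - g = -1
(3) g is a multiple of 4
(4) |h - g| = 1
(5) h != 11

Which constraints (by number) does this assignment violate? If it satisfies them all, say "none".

(1) c = 1 is not in {-2, 6, -4, 2} — does not hold.
(2) h - g = 11 - 10 = 1, not -1 — does not hold.
(3) 10 = 4*2 + 2, so 4 does not divide 10 — does not hold.
(4) |11 - 10| = 1 — holds.
(5) h = 11, but 11 is required to differ — does not hold.

The assignment fails constraints 1, 2, 3, and 5.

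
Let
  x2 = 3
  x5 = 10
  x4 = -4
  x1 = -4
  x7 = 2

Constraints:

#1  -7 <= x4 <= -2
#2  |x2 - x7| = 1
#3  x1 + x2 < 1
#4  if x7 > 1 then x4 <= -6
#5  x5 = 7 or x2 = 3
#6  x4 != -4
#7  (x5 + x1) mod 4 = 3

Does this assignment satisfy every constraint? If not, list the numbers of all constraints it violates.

#1 x4 = -4 lies in [-7, -2]  true
#2 |3 - 2| = 1  true
#3 x1 + x2 = -4 + 3 = -1; -1 < 1  true
#4 x7 = 2 > 1, so we need x4 ≤ -6; but x4 = -4 > -6  false
#5 x5 = 10 ≠ 7, but x2 = 3 = 3 (second disjunct)  true
#6 x4 = -4, but -4 is required to differ  false
#7 x5 + x1 = 6; 6 mod 4 = 2, not 3  false

Constraints 4, 6, and 7 are violated.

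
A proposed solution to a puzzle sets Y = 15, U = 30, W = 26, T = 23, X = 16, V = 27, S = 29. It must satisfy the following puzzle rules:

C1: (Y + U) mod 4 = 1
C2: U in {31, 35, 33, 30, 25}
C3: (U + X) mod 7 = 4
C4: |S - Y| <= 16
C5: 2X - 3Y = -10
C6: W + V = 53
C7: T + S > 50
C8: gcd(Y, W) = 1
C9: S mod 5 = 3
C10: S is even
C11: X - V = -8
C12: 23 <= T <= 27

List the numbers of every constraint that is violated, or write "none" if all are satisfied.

Constraints 5, 9, 10, 11 do not hold.

C1: Y + U = 45; 45 mod 4 = 1 — holds.
C2: U = 30 is in {31, 35, 33, 30, 25} — holds.
C3: U + X = 46; 46 mod 7 = 4 — holds.
C4: |29 - 15| = 14; 14 ≤ 16 — holds.
C5: 2X - 3Y = 2(16) - 3(15) = -13, not -10 — fails.
C6: W + V = 26 + 27 = 53 — holds.
C7: T + S = 23 + 29 = 52; 52 > 50 — holds.
C8: gcd(15, 26) = 1 — holds.
C9: 29 mod 5 = 4, not 3 — fails.
C10: S = 29 is odd — fails.
C11: X - V = 16 - 27 = -11, not -8 — fails.
C12: T = 23 lies in [23, 27] — holds.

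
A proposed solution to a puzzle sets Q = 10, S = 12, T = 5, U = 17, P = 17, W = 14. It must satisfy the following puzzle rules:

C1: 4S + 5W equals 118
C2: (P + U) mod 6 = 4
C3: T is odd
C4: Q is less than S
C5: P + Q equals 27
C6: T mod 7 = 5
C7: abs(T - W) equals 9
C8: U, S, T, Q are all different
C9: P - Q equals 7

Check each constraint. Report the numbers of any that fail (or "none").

C1: 4S + 5W = 4(12) + 5(14) = 118 — satisfied.
C2: P + U = 34; 34 mod 6 = 4 — satisfied.
C3: T = 5 is odd — satisfied.
C4: Q = 10, S = 12; 10 < 12 — satisfied.
C5: P + Q = 17 + 10 = 27 — satisfied.
C6: 5 mod 7 = 5 — satisfied.
C7: abs(5 - 14) = 9 — satisfied.
C8: values 17, 12, 5, 10 are pairwise distinct — satisfied.
C9: P - Q = 17 - 10 = 7 — satisfied.

All constraints are satisfied.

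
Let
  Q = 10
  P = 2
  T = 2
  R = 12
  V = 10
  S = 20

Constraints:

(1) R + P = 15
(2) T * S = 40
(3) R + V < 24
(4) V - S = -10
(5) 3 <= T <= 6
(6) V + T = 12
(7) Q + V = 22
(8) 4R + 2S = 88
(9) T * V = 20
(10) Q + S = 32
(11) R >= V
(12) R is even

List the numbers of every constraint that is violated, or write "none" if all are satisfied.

Constraints 1, 5, 7, and 10 are violated.

(1) R + P = 12 + 2 = 14, not 15  FAIL
(2) T * S = 2 * 20 = 40  OK
(3) R + V = 12 + 10 = 22; 22 < 24  OK
(4) V - S = 10 - 20 = -10  OK
(5) T = 2 is outside [3, 6]  FAIL
(6) V + T = 10 + 2 = 12  OK
(7) Q + V = 10 + 10 = 20, not 22  FAIL
(8) 4R + 2S = 4(12) + 2(20) = 88  OK
(9) T * V = 2 * 10 = 20  OK
(10) Q + S = 10 + 20 = 30, not 32  FAIL
(11) R = 12, V = 10; 12 ≥ 10  OK
(12) R = 12 is even  OK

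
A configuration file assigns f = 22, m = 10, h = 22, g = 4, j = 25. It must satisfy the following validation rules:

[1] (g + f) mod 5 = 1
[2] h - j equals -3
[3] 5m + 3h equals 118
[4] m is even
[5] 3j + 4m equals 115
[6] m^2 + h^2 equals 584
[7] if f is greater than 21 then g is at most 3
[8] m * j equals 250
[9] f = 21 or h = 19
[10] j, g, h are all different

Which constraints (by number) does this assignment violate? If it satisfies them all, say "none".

[1] g + f = 26; 26 mod 5 = 1  OK
[2] h - j = 22 - 25 = -3  OK
[3] 5m + 3h = 5(10) + 3(22) = 116, not 118  FAIL
[4] m = 10 is even  OK
[5] 3j + 4m = 3(25) + 4(10) = 115  OK
[6] m^2 + h^2 = 10^2 + 22^2 = 100 + 484 = 584  OK
[7] f = 22 > 21, so we need g ≤ 3; but g = 4 > 3  FAIL
[8] m * j = 10 * 25 = 250  OK
[9] f = 22 ≠ 21 and h = 22 ≠ 19; both disjuncts false  FAIL
[10] values 25, 4, 22 are pairwise distinct  OK

The assignment fails constraints 3, 7, 9.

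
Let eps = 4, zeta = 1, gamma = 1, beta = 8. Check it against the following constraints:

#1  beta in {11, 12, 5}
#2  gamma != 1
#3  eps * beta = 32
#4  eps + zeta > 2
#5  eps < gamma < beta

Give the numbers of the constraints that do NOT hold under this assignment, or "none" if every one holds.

Constraints 1, 2, and 5 are violated.

#1 beta = 8 is not in {11, 12, 5}  ✘
#2 gamma = 1, but 1 is required to differ  ✘
#3 eps * beta = 4 * 8 = 32  ✔
#4 eps + zeta = 4 + 1 = 5; 5 > 2  ✔
#5 values 4, 1, 8; eps = 4 is not < gamma = 1  ✘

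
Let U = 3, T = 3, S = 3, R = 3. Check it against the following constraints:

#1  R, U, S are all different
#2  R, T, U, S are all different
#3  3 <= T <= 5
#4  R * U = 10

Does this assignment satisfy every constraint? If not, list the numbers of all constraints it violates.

#1 R = U = 3, not all different  false
#2 R = T = 3, not all different  false
#3 T = 3 lies in [3, 5]  true
#4 R * U = 3 * 3 = 9, not 10  false

Constraints 1, 2, and 4 do not hold.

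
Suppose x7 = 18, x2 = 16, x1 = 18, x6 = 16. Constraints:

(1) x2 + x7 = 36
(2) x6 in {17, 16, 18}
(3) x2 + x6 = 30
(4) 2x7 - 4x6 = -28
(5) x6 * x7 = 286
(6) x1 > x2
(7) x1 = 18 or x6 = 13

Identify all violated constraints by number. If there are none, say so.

(1) x2 + x7 = 16 + 18 = 34, not 36 — does not hold.
(2) x6 = 16 is in {17, 16, 18} — holds.
(3) x2 + x6 = 16 + 16 = 32, not 30 — does not hold.
(4) 2x7 - 4x6 = 2(18) - 4(16) = -28 — holds.
(5) x6 * x7 = 16 * 18 = 288, not 286 — does not hold.
(6) x1 = 18, x2 = 16; 18 > 16 — holds.
(7) x1 = 18 = 18 (first disjunct) — holds.

Constraints 1, 3, and 5 do not hold.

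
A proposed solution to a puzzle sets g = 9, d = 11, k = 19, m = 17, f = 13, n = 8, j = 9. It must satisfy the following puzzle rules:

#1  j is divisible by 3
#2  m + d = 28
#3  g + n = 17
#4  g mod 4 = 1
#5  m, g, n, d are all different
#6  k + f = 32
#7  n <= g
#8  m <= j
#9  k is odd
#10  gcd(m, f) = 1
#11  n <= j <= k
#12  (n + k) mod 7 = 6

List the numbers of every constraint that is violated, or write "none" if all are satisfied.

#1 9 / 3 = 3, so 3 divides 9  holds
#2 m + d = 17 + 11 = 28  holds
#3 g + n = 9 + 8 = 17  holds
#4 9 mod 4 = 1  holds
#5 values 17, 9, 8, 11 are pairwise distinct  holds
#6 k + f = 19 + 13 = 32  holds
#7 n = 8, g = 9; 8 ≤ 9  holds
#8 m = 17, j = 9; 17 > 9 (want ≤)  fails
#9 k = 19 is odd  holds
#10 gcd(17, 13) = 1  holds
#11 values 8 <= 9 <= 19  holds
#12 n + k = 27; 27 mod 7 = 6  holds

Constraint 8 does not hold.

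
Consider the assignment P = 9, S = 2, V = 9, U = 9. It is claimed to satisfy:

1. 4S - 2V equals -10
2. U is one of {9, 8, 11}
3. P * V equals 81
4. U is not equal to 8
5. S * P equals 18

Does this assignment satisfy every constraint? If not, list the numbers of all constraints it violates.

1. 4S - 2V = 4(2) - 2(9) = -10 — holds.
2. U = 9 is in {9, 8, 11} — holds.
3. P * V = 9 * 9 = 81 — holds.
4. U = 9, and 9 ≠ 8 — holds.
5. S * P = 2 * 9 = 18 — holds.

None — every constraint holds.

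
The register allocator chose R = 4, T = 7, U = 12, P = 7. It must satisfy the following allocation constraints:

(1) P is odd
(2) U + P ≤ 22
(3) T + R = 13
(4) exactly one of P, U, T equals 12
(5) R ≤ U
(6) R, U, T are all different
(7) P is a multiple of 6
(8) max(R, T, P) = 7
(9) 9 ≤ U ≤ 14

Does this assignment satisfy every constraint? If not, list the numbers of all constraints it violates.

Violated: 3, 7.

(1) P = 7 is odd  yes
(2) U + P = 12 + 7 = 19; 19 ≤ 22  yes
(3) T + R = 7 + 4 = 11, not 13  no
(4) P=7, U=12, T=7; 1 of them equals 12  yes
(5) R = 4, U = 12; 4 ≤ 12  yes
(6) values 4, 12, 7 are pairwise distinct  yes
(7) 7 = 6×1 + 1, so 6 does not divide 7  no
(8) max(4, 7, 7) = 7  yes
(9) U = 12 lies in [9, 14]  yes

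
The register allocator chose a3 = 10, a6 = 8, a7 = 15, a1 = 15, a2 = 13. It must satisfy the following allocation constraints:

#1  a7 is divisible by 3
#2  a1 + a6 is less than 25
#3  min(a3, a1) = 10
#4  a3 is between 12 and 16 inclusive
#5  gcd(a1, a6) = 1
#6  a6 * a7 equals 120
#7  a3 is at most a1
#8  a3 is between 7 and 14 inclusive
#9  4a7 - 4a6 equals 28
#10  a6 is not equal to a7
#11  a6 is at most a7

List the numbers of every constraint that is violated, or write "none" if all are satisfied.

No — constraint 4 is not satisfied.

#1 15 / 3 = 5, so 3 divides 15 — satisfied.
#2 a1 + a6 = 15 + 8 = 23; 23 < 25 — satisfied.
#3 min(10, 15) = 10 — satisfied.
#4 a3 = 10 is outside [12, 16] — violated.
#5 gcd(15, 8) = 1 — satisfied.
#6 a6 * a7 = 8 * 15 = 120 — satisfied.
#7 a3 = 10, a1 = 15; 10 ≤ 15 — satisfied.
#8 a3 = 10 lies in [7, 14] — satisfied.
#9 4a7 - 4a6 = 4(15) - 4(8) = 28 — satisfied.
#10 a6 = 8, a7 = 15; distinct — satisfied.
#11 a6 = 8, a7 = 15; 8 ≤ 15 — satisfied.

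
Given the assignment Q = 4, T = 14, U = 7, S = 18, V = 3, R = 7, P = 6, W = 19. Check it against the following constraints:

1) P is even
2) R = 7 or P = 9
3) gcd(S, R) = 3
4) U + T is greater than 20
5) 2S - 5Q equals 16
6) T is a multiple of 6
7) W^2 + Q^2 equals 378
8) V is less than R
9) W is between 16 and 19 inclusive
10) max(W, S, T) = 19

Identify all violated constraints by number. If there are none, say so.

Constraints 3, 6, 7 are violated.

1) P = 6 is even  yes
2) R = 7 = 7 (first disjunct)  yes
3) gcd(18, 7) = 1, not 3  no
4) U + T = 7 + 14 = 21; 21 > 20  yes
5) 2S - 5Q = 2(18) - 5(4) = 16  yes
6) 14 = 6*2 + 2, so 6 does not divide 14  no
7) W^2 + Q^2 = 19^2 + 4^2 = 361 + 16 = 377, not 378  no
8) V = 3, R = 7; 3 < 7  yes
9) W = 19 lies in [16, 19]  yes
10) max(19, 18, 14) = 19  yes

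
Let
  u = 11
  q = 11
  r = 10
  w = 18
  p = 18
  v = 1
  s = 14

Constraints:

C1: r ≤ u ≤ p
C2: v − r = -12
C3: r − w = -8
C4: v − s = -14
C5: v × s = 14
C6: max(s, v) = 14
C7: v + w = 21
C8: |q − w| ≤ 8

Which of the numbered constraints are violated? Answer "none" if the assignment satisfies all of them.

C1: values 10 ≤ 11 ≤ 18  true
C2: v − r = 1 − 10 = -9, not -12  false
C3: r − w = 10 − 18 = -8  true
C4: v − s = 1 − 14 = -13, not -14  false
C5: v × s = 1 × 14 = 14  true
C6: max(14, 1) = 14  true
C7: v + w = 1 + 18 = 19, not 21  false
C8: |11 − 18| = 7; 7 ≤ 8  true

No — constraints 2, 4, 7 are not satisfied.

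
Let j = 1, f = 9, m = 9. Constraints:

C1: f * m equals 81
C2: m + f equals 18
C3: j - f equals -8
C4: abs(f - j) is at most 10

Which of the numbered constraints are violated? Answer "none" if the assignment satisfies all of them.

None — every constraint holds.

C1: f * m = 9 * 9 = 81 — satisfied.
C2: m + f = 9 + 9 = 18 — satisfied.
C3: j - f = 1 - 9 = -8 — satisfied.
C4: abs(9 - 1) = 8; 8 ≤ 10 — satisfied.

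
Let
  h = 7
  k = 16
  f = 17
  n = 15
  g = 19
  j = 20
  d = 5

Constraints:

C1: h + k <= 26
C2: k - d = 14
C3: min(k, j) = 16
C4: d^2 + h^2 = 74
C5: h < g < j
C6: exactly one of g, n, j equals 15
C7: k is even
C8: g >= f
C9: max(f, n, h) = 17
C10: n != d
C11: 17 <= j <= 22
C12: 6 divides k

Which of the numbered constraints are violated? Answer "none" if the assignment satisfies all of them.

C1: h + k = 7 + 16 = 23; 23 ≤ 26 — satisfied.
C2: k - d = 16 - 5 = 11, not 14 — violated.
C3: min(16, 20) = 16 — satisfied.
C4: d^2 + h^2 = 5^2 + 7^2 = 25 + 49 = 74 — satisfied.
C5: values 7 < 19 < 20 — satisfied.
C6: g=19, n=15, j=20; 1 of them equals 15 — satisfied.
C7: k = 16 is even — satisfied.
C8: g = 19, f = 17; 19 ≥ 17 — satisfied.
C9: max(17, 15, 7) = 17 — satisfied.
C10: n = 15, d = 5; distinct — satisfied.
C11: j = 20 lies in [17, 22] — satisfied.
C12: 16 = 6*2 + 4, so 6 does not divide 16 — violated.

No — constraints 2 and 12 are not satisfied.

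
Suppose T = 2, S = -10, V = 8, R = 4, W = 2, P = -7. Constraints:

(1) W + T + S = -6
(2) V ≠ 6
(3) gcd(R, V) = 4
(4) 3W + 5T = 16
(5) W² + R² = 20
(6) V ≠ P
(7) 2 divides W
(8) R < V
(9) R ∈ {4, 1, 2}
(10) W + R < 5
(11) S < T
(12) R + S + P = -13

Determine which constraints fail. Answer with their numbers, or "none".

(1) W + T + S = 2 + 2 + (-10) = -6  yes
(2) V = 8, and 8 ≠ 6  yes
(3) gcd(4, 8) = 4  yes
(4) 3W + 5T = 3(2) + 5(2) = 16  yes
(5) W² + R² = 2² + 4² = 4 + 16 = 20  yes
(6) V = 8, P = -7; distinct  yes
(7) 2 / 2 = 1, so 2 divides 2  yes
(8) R = 4, V = 8; 4 < 8  yes
(9) R = 4 is in {4, 1, 2}  yes
(10) W + R = 2 + 4 = 6; 6 ≥ 5, bound 5 not met  no
(11) S = -10, T = 2; -10 < 2  yes
(12) R + S + P = 4 + (-10) + (-7) = -13  yes

No — constraint 10 is not satisfied.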